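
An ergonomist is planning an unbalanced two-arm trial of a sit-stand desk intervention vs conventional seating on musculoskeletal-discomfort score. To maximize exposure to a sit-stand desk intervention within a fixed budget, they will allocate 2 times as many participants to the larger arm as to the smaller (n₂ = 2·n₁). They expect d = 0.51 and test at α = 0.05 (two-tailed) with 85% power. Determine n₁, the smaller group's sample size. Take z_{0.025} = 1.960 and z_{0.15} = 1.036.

With allocation ratio k = n₂/n₁ = 2, Var(x̄₁−x̄₂) = σ²(1/n₁ + 1/(k·n₁)) = σ²·(k+1)/(k·n₁).
So n₁ = (1 + 1/k)·((z_{α/2} + z_β)/d)² = 1.500 × (2.996/0.51)².
n₁ = 1.500 × 34.51 = 51.8.
Round up: n₁ = 52, giving n₂ = 2 × 52 = 104.

n₁ = 52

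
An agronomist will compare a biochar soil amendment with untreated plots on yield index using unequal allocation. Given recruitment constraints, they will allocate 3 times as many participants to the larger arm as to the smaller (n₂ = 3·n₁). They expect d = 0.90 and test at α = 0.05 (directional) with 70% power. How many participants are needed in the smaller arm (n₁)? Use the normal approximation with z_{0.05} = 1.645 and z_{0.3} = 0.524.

With allocation ratio k = n₂/n₁ = 3, Var(x̄₁−x̄₂) = σ²(1/n₁ + 1/(k·n₁)) = σ²·(k+1)/(k·n₁).
So n₁ = (1 + 1/k)·((z_{α} + z_β)/d)² = 1.333 × (2.169/0.90)².
n₁ = 1.333 × 5.81 = 7.7.
Round up: n₁ = 8, giving n₂ = 3 × 8 = 24.

n₁ = 8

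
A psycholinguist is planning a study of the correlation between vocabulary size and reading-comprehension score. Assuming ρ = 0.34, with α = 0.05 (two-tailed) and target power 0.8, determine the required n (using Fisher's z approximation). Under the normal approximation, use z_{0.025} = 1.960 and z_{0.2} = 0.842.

n = 66

Fisher's z: C = ½·ln((1+r)/(1−r)) = ½·ln(2.0303) = 0.3541.
n = ((z_{α/2} + z_β)/C)² + 3.
(1.960 + 0.842) / 0.3541 = 2.802 / 0.3541 = 7.913.
n = 7.913² + 3 = 62.62 + 3 = 65.6.
Round up.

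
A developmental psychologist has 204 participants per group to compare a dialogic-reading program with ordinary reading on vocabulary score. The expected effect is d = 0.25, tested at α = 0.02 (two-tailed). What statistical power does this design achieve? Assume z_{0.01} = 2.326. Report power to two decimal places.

For two equal groups, power = Φ(d·√(n/2) − z_{α/2}).
d·√(n/2) = 0.25 × √(204/2) = 0.25 × 10.100 = 2.525.
z_β = 2.525 − 2.326 = 0.199.
Power = Φ(0.199) = 0.579.

power ≈ 0.58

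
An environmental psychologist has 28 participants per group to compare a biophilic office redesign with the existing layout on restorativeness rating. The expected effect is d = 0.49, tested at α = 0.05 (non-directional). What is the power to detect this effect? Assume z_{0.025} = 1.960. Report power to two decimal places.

power ≈ 0.45

For two equal groups, power = Φ(d·√(n/2) − z_{α/2}).
d·√(n/2) = 0.49 × √(28/2) = 0.49 × 3.742 = 1.833.
z_β = 1.833 − 1.960 = -0.127.
Power = Φ(-0.127) = 0.450.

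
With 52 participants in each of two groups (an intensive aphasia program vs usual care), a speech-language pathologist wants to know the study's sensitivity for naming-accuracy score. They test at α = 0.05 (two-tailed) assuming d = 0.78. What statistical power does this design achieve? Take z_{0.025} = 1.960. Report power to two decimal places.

For two equal groups, power = Φ(d·√(n/2) − z_{α/2}).
d·√(n/2) = 0.78 × √(52/2) = 0.78 × 5.099 = 3.977.
z_β = 3.977 − 1.960 = 2.017.
Power = Φ(2.017) = 0.978.

power ≈ 0.98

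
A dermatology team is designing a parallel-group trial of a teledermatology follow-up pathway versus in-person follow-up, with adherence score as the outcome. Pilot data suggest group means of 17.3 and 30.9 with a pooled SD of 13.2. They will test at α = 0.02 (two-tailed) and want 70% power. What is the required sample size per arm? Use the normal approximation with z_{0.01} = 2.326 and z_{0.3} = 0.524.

Cohen's d = |M₁ − M₂| / SD_pooled = |17.3 − 30.9| / 13.2 = 13.6 / 13.2 = 1.030.
For two independent groups with equal n: n = 2·((z_{α/2} + z_β) / d)².
z_{α/2} + z_β = 2.326 + 0.524 = 2.850.
n = 2 × (2.850 / 1.030)² = 2 × 2.767² = 2 × 7.66 = 15.3.
Round up to the next whole participant.

n = 16 per group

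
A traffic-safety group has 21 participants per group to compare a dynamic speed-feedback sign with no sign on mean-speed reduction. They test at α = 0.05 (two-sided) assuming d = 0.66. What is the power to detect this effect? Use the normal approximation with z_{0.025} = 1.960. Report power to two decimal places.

For two equal groups, power = Φ(d·√(n/2) − z_{α/2}).
d·√(n/2) = 0.66 × √(21/2) = 0.66 × 3.240 = 2.139.
z_β = 2.139 − 1.960 = 0.179.
Power = Φ(0.179) = 0.571.

power ≈ 0.57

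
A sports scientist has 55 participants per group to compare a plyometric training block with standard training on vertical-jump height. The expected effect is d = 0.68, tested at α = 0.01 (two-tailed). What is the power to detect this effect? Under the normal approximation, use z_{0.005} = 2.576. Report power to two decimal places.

power ≈ 0.84

For two equal groups, power = Φ(d·√(n/2) − z_{α/2}).
d·√(n/2) = 0.68 × √(55/2) = 0.68 × 5.244 = 3.566.
z_β = 3.566 − 2.576 = 0.990.
Power = Φ(0.990) = 0.839.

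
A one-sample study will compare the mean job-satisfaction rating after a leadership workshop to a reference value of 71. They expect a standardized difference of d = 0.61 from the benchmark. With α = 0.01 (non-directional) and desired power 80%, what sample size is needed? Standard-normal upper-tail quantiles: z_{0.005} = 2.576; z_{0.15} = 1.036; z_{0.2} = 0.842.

For a one-sample test: n = ((z_{α/2} + z_β) / d)².
z_{α/2} + z_β = 2.576 + 0.842 = 3.418.
n = (3.418 / 0.61)² = 5.603² = 31.40.
Round up.

n = 32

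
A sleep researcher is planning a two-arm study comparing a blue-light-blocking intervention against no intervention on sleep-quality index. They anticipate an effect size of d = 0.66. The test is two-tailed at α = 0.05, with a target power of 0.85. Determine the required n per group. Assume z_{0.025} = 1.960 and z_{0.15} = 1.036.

For two independent groups with equal n: n = 2·((z_{α/2} + z_β) / d)².
z_{α/2} + z_β = 1.960 + 1.036 = 2.996.
n = 2 × (2.996 / 0.66)² = 2 × 4.539² = 2 × 20.61 = 41.2.
Round up to the next whole participant.

n = 42 per group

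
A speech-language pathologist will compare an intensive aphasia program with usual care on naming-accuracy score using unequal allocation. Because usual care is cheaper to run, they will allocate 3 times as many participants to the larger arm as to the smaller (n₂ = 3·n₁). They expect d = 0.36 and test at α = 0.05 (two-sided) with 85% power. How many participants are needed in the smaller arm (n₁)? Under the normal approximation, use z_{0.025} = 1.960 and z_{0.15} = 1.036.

With allocation ratio k = n₂/n₁ = 3, Var(x̄₁−x̄₂) = σ²(1/n₁ + 1/(k·n₁)) = σ²·(k+1)/(k·n₁).
So n₁ = (1 + 1/k)·((z_{α/2} + z_β)/d)² = 1.333 × (2.996/0.36)².
n₁ = 1.333 × 69.26 = 92.3.
Round up: n₁ = 93, giving n₂ = 3 × 93 = 279.

n₁ = 93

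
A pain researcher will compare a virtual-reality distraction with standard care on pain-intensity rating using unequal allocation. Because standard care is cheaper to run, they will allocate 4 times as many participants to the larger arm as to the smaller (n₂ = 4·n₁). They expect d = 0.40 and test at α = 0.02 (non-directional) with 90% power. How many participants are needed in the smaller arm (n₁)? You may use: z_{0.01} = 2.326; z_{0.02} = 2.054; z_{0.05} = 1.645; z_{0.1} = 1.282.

n₁ = 102

With allocation ratio k = n₂/n₁ = 4, Var(x̄₁−x̄₂) = σ²(1/n₁ + 1/(k·n₁)) = σ²·(k+1)/(k·n₁).
So n₁ = (1 + 1/k)·((z_{α/2} + z_β)/d)² = 1.250 × (3.608/0.40)².
n₁ = 1.250 × 81.36 = 101.7.
Round up: n₁ = 102, giving n₂ = 4 × 102 = 408.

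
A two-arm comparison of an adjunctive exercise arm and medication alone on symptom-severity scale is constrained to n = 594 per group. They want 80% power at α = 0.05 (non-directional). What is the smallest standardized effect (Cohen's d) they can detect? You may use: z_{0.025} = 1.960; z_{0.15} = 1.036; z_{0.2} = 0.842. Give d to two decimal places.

d_min ≈ 0.16

For two independent groups of n = 594 each: d_min = (z_{α/2} + z_β)·√(2/n).
z-sum = 1.960 + 0.842 = 2.802.
d_min = 2.802 × √(2/594) = 2.802 × 0.0580 = 0.163.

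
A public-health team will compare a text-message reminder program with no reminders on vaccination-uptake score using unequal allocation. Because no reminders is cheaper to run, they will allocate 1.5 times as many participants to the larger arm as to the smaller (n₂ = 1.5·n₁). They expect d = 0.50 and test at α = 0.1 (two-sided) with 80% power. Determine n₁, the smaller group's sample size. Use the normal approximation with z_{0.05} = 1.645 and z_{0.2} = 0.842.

With allocation ratio k = n₂/n₁ = 1.5, Var(x̄₁−x̄₂) = σ²(1/n₁ + 1/(k·n₁)) = σ²·(k+1)/(k·n₁).
So n₁ = (1 + 1/k)·((z_{α/2} + z_β)/d)² = 1.667 × (2.487/0.50)².
n₁ = 1.667 × 24.74 = 41.2.
Round up: n₁ = 42, giving n₂ = 1.5 × 42 = 63.

n₁ = 42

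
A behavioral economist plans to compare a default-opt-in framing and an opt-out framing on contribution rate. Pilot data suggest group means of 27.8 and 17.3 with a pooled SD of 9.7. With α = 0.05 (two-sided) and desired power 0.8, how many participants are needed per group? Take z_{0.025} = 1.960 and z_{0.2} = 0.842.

Cohen's d = |M₁ − M₂| / SD_pooled = |27.8 − 17.3| / 9.7 = 10.5 / 9.7 = 1.082.
For two independent groups with equal n: n = 2·((z_{α/2} + z_β) / d)².
z_{α/2} + z_β = 1.960 + 0.842 = 2.802.
n = 2 × (2.802 / 1.082)² = 2 × 2.590² = 2 × 6.71 = 13.4.
Round up to the next whole participant.

n = 14 per group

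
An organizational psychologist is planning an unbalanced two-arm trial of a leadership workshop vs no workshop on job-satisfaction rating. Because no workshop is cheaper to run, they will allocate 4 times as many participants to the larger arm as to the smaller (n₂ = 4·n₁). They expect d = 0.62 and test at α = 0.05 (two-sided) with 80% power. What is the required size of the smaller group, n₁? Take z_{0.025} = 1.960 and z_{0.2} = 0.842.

With allocation ratio k = n₂/n₁ = 4, Var(x̄₁−x̄₂) = σ²(1/n₁ + 1/(k·n₁)) = σ²·(k+1)/(k·n₁).
So n₁ = (1 + 1/k)·((z_{α/2} + z_β)/d)² = 1.250 × (2.802/0.62)².
n₁ = 1.250 × 20.42 = 25.5.
Round up: n₁ = 26, giving n₂ = 4 × 26 = 104.

n₁ = 26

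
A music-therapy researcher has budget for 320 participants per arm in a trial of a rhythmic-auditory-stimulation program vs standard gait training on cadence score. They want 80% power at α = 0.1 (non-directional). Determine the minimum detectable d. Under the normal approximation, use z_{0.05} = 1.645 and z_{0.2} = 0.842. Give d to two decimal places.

For two independent groups of n = 320 each: d_min = (z_{α/2} + z_β)·√(2/n).
z-sum = 1.645 + 0.842 = 2.487.
d_min = 2.487 × √(2/320) = 2.487 × 0.0791 = 0.197.

d_min ≈ 0.20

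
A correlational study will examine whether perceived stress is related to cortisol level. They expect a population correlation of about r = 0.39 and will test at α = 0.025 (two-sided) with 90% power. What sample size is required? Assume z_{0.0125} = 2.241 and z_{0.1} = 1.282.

n = 77

Fisher's z: C = ½·ln((1+r)/(1−r)) = ½·ln(2.2787) = 0.4118.
n = ((z_{α/2} + z_β)/C)² + 3.
(2.241 + 1.282) / 0.4118 = 3.523 / 0.4118 = 8.555.
n = 8.555² + 3 = 73.19 + 3 = 76.2.
Round up.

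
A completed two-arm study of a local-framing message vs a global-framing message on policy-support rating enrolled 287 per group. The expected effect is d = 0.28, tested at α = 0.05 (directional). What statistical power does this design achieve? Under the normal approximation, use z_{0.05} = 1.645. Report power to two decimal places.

power ≈ 0.96

For two equal groups, power = Φ(d·√(n/2) − z_{α}).
d·√(n/2) = 0.28 × √(287/2) = 0.28 × 11.979 = 3.354.
z_β = 3.354 − 1.645 = 1.709.
Power = Φ(1.709) = 0.956.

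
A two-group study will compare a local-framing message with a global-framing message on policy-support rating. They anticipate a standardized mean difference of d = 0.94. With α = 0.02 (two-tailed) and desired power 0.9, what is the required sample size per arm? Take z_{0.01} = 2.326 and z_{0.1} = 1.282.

n = 30 per group

For two independent groups with equal n: n = 2·((z_{α/2} + z_β) / d)².
z_{α/2} + z_β = 2.326 + 1.282 = 3.608.
n = 2 × (3.608 / 0.94)² = 2 × 3.838² = 2 × 14.73 = 29.5.
Round up to the next whole participant.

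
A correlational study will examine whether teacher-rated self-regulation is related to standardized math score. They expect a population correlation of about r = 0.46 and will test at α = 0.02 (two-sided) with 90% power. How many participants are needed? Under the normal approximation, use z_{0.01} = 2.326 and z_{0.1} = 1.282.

Fisher's z: C = ½·ln((1+r)/(1−r)) = ½·ln(2.7037) = 0.4973.
n = ((z_{α/2} + z_β)/C)² + 3.
(2.326 + 1.282) / 0.4973 = 3.608 / 0.4973 = 7.255.
n = 7.255² + 3 = 52.64 + 3 = 55.6.
Round up.

n = 56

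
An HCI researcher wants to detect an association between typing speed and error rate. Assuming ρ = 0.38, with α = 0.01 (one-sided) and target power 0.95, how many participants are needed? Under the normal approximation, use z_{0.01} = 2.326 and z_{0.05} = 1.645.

n = 102

Fisher's z: C = ½·ln((1+r)/(1−r)) = ½·ln(2.2258) = 0.4001.
n = ((z_{α} + z_β)/C)² + 3.
(2.326 + 1.645) / 0.4001 = 3.971 / 0.4001 = 9.925.
n = 9.925² + 3 = 98.51 + 3 = 101.5.
Round up.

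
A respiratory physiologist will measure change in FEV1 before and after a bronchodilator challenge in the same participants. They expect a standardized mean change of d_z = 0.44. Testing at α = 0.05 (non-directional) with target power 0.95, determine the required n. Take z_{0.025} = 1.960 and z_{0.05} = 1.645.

n = 68 pairs

For a paired (one-sample on differences) test: n = ((z_{α/2} + z_β) / d)².
z_{α/2} + z_β = 1.960 + 1.645 = 3.605.
n = (3.605 / 0.44)² = 8.193² = 67.13.
Round up.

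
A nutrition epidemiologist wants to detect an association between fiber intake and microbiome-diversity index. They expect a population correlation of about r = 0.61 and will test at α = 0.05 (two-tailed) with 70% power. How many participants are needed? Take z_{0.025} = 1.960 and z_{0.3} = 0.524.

n = 16

Fisher's z: C = ½·ln((1+r)/(1−r)) = ½·ln(4.1282) = 0.7089.
n = ((z_{α/2} + z_β)/C)² + 3.
(1.960 + 0.524) / 0.7089 = 2.484 / 0.7089 = 3.504.
n = 3.504² + 3 = 12.28 + 3 = 15.3.
Round up.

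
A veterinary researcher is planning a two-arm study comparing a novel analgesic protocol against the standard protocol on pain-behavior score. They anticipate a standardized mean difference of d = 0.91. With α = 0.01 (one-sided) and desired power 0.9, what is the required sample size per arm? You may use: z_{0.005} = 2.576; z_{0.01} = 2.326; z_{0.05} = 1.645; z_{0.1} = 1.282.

n = 32 per group

For two independent groups with equal n: n = 2·((z_{α} + z_β) / d)².
z_{α} + z_β = 2.326 + 1.282 = 3.608.
n = 2 × (3.608 / 0.91)² = 2 × 3.965² = 2 × 15.72 = 31.4.
Round up to the next whole participant.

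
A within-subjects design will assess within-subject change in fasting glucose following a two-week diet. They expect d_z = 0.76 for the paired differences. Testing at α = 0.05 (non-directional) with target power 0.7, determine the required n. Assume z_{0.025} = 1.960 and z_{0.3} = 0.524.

For a paired (one-sample on differences) test: n = ((z_{α/2} + z_β) / d)².
z_{α/2} + z_β = 1.960 + 0.524 = 2.484.
n = (2.484 / 0.76)² = 3.268² = 10.68.
Round up.

n = 11 pairs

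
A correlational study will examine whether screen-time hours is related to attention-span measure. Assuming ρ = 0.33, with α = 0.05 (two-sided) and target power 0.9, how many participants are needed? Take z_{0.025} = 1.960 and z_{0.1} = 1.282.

Fisher's z: C = ½·ln((1+r)/(1−r)) = ½·ln(1.9851) = 0.3428.
n = ((z_{α/2} + z_β)/C)² + 3.
(1.960 + 1.282) / 0.3428 = 3.242 / 0.3428 = 9.457.
n = 9.457² + 3 = 89.44 + 3 = 92.4.
Round up.

n = 93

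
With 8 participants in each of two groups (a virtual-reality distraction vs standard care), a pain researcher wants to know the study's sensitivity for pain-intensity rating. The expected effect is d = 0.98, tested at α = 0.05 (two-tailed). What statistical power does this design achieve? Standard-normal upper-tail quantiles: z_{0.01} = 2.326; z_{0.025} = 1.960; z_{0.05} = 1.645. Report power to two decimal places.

power ≈ 0.50

For two equal groups, power = Φ(d·√(n/2) − z_{α/2}).
d·√(n/2) = 0.98 × √(8/2) = 0.98 × 2.000 = 1.960.
z_β = 1.960 − 1.960 = 0.000.
Power = Φ(0.000) = 0.500.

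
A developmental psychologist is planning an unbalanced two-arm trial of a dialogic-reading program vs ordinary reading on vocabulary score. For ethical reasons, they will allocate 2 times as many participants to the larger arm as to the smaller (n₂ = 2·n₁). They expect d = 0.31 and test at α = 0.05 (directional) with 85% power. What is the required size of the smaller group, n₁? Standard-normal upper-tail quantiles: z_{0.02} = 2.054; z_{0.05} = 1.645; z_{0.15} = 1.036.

n₁ = 113

With allocation ratio k = n₂/n₁ = 2, Var(x̄₁−x̄₂) = σ²(1/n₁ + 1/(k·n₁)) = σ²·(k+1)/(k·n₁).
So n₁ = (1 + 1/k)·((z_{α} + z_β)/d)² = 1.500 × (2.681/0.31)².
n₁ = 1.500 × 74.79 = 112.2.
Round up: n₁ = 113, giving n₂ = 2 × 113 = 226.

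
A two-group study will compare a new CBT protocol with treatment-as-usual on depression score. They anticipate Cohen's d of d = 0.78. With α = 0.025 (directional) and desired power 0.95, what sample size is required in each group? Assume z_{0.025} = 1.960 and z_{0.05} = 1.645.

For two independent groups with equal n: n = 2·((z_{α} + z_β) / d)².
z_{α} + z_β = 1.960 + 1.645 = 3.605.
n = 2 × (3.605 / 0.78)² = 2 × 4.622² = 2 × 21.36 = 42.7.
Round up to the next whole participant.

n = 43 per group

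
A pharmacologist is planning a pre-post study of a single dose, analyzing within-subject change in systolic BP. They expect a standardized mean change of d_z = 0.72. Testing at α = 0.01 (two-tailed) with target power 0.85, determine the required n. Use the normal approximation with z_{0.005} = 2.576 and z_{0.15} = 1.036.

For a paired (one-sample on differences) test: n = ((z_{α/2} + z_β) / d)².
z_{α/2} + z_β = 2.576 + 1.036 = 3.612.
n = (3.612 / 0.72)² = 5.017² = 25.17.
Round up.

n = 26 pairs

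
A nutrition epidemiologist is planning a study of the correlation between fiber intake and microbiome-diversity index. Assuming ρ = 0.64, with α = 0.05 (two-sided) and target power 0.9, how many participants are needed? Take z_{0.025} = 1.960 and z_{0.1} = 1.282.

n = 22

Fisher's z: C = ½·ln((1+r)/(1−r)) = ½·ln(4.5556) = 0.7582.
n = ((z_{α/2} + z_β)/C)² + 3.
(1.960 + 1.282) / 0.7582 = 3.242 / 0.7582 = 4.276.
n = 4.276² + 3 = 18.28 + 3 = 21.3.
Round up.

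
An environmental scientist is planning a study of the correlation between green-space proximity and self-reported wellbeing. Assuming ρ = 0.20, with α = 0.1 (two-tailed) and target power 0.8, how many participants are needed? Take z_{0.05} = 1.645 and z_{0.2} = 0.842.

Fisher's z: C = ½·ln((1+r)/(1−r)) = ½·ln(1.5000) = 0.2027.
n = ((z_{α/2} + z_β)/C)² + 3.
(1.645 + 0.842) / 0.2027 = 2.487 / 0.2027 = 12.269.
n = 12.269² + 3 = 150.54 + 3 = 153.5.
Round up.

n = 154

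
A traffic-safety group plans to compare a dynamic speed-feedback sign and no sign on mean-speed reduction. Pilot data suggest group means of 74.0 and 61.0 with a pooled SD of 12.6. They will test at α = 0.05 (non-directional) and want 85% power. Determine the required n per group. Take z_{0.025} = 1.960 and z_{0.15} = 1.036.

n = 17 per group

Cohen's d = |M₁ − M₂| / SD_pooled = |74.0 − 61.0| / 12.6 = 13.0 / 12.6 = 1.032.
For two independent groups with equal n: n = 2·((z_{α/2} + z_β) / d)².
z_{α/2} + z_β = 1.960 + 1.036 = 2.996.
n = 2 × (2.996 / 1.032)² = 2 × 2.903² = 2 × 8.43 = 16.9.
Round up to the next whole participant.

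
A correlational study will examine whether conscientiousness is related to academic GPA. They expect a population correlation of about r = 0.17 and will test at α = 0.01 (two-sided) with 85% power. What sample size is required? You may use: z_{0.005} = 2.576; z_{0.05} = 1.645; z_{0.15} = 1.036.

n = 446

Fisher's z: C = ½·ln((1+r)/(1−r)) = ½·ln(1.4096) = 0.1717.
n = ((z_{α/2} + z_β)/C)² + 3.
(2.576 + 1.036) / 0.1717 = 3.612 / 0.1717 = 21.037.
n = 21.037² + 3 = 442.54 + 3 = 445.5.
Round up.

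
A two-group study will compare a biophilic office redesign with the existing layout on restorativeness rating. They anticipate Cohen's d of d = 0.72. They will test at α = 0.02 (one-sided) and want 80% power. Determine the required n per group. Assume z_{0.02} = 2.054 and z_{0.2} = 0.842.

n = 33 per group

For two independent groups with equal n: n = 2·((z_{α} + z_β) / d)².
z_{α} + z_β = 2.054 + 0.842 = 2.896.
n = 2 × (2.896 / 0.72)² = 2 × 4.022² = 2 × 16.18 = 32.4.
Round up to the next whole participant.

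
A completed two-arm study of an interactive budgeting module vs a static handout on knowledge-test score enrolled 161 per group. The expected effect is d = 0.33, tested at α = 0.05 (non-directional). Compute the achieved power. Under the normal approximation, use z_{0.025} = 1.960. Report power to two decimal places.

For two equal groups, power = Φ(d·√(n/2) − z_{α/2}).
d·√(n/2) = 0.33 × √(161/2) = 0.33 × 8.972 = 2.961.
z_β = 2.961 − 1.960 = 1.001.
Power = Φ(1.001) = 0.842.

power ≈ 0.84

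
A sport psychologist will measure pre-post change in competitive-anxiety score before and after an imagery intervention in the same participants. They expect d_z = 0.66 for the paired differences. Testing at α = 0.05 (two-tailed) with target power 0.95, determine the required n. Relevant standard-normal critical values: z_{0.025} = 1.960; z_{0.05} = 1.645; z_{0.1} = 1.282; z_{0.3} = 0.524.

n = 30 pairs

For a paired (one-sample on differences) test: n = ((z_{α/2} + z_β) / d)².
z_{α/2} + z_β = 1.960 + 1.645 = 3.605.
n = (3.605 / 0.66)² = 5.462² = 29.83.
Round up.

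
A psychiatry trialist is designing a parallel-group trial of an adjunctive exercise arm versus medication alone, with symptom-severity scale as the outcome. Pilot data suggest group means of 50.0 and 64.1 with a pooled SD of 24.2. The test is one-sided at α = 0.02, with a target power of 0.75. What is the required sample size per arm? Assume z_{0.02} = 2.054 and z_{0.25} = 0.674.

Cohen's d = |M₁ − M₂| / SD_pooled = |50.0 − 64.1| / 24.2 = 14.1 / 24.2 = 0.583.
For two independent groups with equal n: n = 2·((z_{α} + z_β) / d)².
z_{α} + z_β = 2.054 + 0.674 = 2.728.
n = 2 × (2.728 / 0.583)² = 2 × 4.679² = 2 × 21.90 = 43.8.
Round up to the next whole participant.

n = 44 per group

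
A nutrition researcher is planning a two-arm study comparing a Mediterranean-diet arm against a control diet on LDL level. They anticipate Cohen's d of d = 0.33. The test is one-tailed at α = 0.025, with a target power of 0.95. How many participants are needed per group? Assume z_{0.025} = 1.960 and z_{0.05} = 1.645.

n = 239 per group

For two independent groups with equal n: n = 2·((z_{α} + z_β) / d)².
z_{α} + z_β = 1.960 + 1.645 = 3.605.
n = 2 × (3.605 / 0.33)² = 2 × 10.924² = 2 × 119.34 = 238.7.
Round up to the next whole participant.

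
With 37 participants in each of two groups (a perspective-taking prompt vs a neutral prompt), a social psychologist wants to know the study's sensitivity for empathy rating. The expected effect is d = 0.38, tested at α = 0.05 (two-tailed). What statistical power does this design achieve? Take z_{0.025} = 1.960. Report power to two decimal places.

For two equal groups, power = Φ(d·√(n/2) − z_{α/2}).
d·√(n/2) = 0.38 × √(37/2) = 0.38 × 4.301 = 1.634.
z_β = 1.634 − 1.960 = -0.326.
Power = Φ(-0.326) = 0.372.

power ≈ 0.37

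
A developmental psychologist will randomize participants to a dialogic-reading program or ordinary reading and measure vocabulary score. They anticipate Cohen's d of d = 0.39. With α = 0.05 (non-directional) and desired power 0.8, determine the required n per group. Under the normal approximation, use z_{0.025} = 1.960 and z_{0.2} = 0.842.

n = 104 per group

For two independent groups with equal n: n = 2·((z_{α/2} + z_β) / d)².
z_{α/2} + z_β = 1.960 + 0.842 = 2.802.
n = 2 × (2.802 / 0.39)² = 2 × 7.185² = 2 × 51.62 = 103.2.
Round up to the next whole participant.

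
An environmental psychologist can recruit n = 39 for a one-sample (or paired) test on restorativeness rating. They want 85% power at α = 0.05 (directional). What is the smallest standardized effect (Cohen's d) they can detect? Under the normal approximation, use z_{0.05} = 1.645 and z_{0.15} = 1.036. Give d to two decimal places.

For a single sample (or paired design) of n = 39: d_min = (z_{α} + z_β)/√n.
z-sum = 1.645 + 1.036 = 2.681.
d_min = 2.681 / √39 = 2.681 / 6.245 = 0.429.

d_min ≈ 0.43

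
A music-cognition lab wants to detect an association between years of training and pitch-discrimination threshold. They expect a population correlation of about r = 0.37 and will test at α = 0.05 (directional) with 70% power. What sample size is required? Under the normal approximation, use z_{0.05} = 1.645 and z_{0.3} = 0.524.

Fisher's z: C = ½·ln((1+r)/(1−r)) = ½·ln(2.1746) = 0.3884.
n = ((z_{α} + z_β)/C)² + 3.
(1.645 + 0.524) / 0.3884 = 2.169 / 0.3884 = 5.584.
n = 5.584² + 3 = 31.19 + 3 = 34.2.
Round up.

n = 35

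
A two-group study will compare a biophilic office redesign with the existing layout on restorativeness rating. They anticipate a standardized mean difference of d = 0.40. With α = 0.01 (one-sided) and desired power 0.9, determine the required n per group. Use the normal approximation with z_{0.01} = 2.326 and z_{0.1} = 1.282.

For two independent groups with equal n: n = 2·((z_{α} + z_β) / d)².
z_{α} + z_β = 2.326 + 1.282 = 3.608.
n = 2 × (3.608 / 0.40)² = 2 × 9.020² = 2 × 81.36 = 162.7.
Round up to the next whole participant.

n = 163 per group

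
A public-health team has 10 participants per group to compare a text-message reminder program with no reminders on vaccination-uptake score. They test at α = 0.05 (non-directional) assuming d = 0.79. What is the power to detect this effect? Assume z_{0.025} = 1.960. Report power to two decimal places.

For two equal groups, power = Φ(d·√(n/2) − z_{α/2}).
d·√(n/2) = 0.79 × √(10/2) = 0.79 × 2.236 = 1.766.
z_β = 1.766 − 1.960 = -0.194.
Power = Φ(-0.194) = 0.423.

power ≈ 0.42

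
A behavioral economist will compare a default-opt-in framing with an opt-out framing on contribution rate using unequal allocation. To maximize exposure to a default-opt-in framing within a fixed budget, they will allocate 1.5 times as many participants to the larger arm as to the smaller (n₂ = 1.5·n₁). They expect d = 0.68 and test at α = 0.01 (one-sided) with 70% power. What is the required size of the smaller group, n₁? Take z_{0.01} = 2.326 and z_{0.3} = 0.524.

With allocation ratio k = n₂/n₁ = 1.5, Var(x̄₁−x̄₂) = σ²(1/n₁ + 1/(k·n₁)) = σ²·(k+1)/(k·n₁).
So n₁ = (1 + 1/k)·((z_{α} + z_β)/d)² = 1.667 × (2.850/0.68)².
n₁ = 1.667 × 17.57 = 29.3.
Round up: n₁ = 30, giving n₂ = 1.5 × 30 = 45.

n₁ = 30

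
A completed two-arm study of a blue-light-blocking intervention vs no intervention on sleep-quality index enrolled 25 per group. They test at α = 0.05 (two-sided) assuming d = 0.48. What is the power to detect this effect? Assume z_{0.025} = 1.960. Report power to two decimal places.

For two equal groups, power = Φ(d·√(n/2) − z_{α/2}).
d·√(n/2) = 0.48 × √(25/2) = 0.48 × 3.536 = 1.697.
z_β = 1.697 − 1.960 = -0.263.
Power = Φ(-0.263) = 0.396.

power ≈ 0.40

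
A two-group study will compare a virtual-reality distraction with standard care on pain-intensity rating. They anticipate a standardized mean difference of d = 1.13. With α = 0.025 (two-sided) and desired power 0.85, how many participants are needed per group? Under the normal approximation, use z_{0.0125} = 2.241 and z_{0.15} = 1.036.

n = 17 per group

For two independent groups with equal n: n = 2·((z_{α/2} + z_β) / d)².
z_{α/2} + z_β = 2.241 + 1.036 = 3.277.
n = 2 × (3.277 / 1.13)² = 2 × 2.900² = 2 × 8.41 = 16.8.
Round up to the next whole participant.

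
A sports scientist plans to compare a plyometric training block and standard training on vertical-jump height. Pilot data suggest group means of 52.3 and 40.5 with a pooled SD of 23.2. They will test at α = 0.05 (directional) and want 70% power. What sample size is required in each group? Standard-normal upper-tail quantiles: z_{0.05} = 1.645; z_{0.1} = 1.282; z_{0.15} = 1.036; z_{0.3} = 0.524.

n = 37 per group

Cohen's d = |M₁ − M₂| / SD_pooled = |52.3 − 40.5| / 23.2 = 11.8 / 23.2 = 0.509.
For two independent groups with equal n: n = 2·((z_{α} + z_β) / d)².
z_{α} + z_β = 1.645 + 0.524 = 2.169.
n = 2 × (2.169 / 0.509)² = 2 × 4.261² = 2 × 18.16 = 36.3.
Round up to the next whole participant.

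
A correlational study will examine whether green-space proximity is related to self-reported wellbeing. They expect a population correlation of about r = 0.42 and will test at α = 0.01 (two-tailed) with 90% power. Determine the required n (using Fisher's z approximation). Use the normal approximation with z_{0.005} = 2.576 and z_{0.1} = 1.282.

n = 78

Fisher's z: C = ½·ln((1+r)/(1−r)) = ½·ln(2.4483) = 0.4477.
n = ((z_{α/2} + z_β)/C)² + 3.
(2.576 + 1.282) / 0.4477 = 3.858 / 0.4477 = 8.617.
n = 8.617² + 3 = 74.26 + 3 = 77.3.
Round up.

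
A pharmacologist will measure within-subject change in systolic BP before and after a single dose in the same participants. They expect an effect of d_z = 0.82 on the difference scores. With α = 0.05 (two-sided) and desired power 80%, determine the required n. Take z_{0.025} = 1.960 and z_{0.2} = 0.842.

n = 12 pairs

For a paired (one-sample on differences) test: n = ((z_{α/2} + z_β) / d)².
z_{α/2} + z_β = 1.960 + 0.842 = 2.802.
n = (2.802 / 0.82)² = 3.417² = 11.68.
Round up.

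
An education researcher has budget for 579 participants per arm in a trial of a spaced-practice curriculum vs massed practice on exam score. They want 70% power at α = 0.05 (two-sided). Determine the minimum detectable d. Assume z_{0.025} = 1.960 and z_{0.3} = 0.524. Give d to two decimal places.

For two independent groups of n = 579 each: d_min = (z_{α/2} + z_β)·√(2/n).
z-sum = 1.960 + 0.524 = 2.484.
d_min = 2.484 × √(2/579) = 2.484 × 0.0588 = 0.146.

d_min ≈ 0.15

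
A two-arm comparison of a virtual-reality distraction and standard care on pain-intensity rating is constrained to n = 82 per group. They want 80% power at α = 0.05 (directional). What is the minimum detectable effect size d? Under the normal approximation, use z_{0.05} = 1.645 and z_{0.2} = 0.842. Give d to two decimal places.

For two independent groups of n = 82 each: d_min = (z_{α} + z_β)·√(2/n).
z-sum = 1.645 + 0.842 = 2.487.
d_min = 2.487 × √(2/82) = 2.487 × 0.1562 = 0.388.

d_min ≈ 0.39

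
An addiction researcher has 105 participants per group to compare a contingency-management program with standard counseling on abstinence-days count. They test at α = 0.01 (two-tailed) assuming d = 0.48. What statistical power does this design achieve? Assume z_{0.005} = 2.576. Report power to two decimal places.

For two equal groups, power = Φ(d·√(n/2) − z_{α/2}).
d·√(n/2) = 0.48 × √(105/2) = 0.48 × 7.246 = 3.478.
z_β = 3.478 − 2.576 = 0.902.
Power = Φ(0.902) = 0.816.

power ≈ 0.82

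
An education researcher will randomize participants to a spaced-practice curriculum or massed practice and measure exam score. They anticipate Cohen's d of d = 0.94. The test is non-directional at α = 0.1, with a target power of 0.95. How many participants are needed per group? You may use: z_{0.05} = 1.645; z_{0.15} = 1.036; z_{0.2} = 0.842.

n = 25 per group

For two independent groups with equal n: n = 2·((z_{α/2} + z_β) / d)².
z_{α/2} + z_β = 1.645 + 1.645 = 3.290.
n = 2 × (3.290 / 0.94)² = 2 × 3.500² = 2 × 12.25 = 24.5.
Round up to the next whole participant.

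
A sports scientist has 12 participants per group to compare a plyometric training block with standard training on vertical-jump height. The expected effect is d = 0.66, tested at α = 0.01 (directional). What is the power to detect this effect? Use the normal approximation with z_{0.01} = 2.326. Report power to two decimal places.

For two equal groups, power = Φ(d·√(n/2) − z_{α}).
d·√(n/2) = 0.66 × √(12/2) = 0.66 × 2.449 = 1.617.
z_β = 1.617 − 2.326 = -0.709.
Power = Φ(-0.709) = 0.239.

power ≈ 0.24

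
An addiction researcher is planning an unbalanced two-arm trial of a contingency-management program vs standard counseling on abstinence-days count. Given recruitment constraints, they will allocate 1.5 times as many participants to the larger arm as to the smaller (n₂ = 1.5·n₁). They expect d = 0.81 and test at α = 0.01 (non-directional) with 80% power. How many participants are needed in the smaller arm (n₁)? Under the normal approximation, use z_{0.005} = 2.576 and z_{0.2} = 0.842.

With allocation ratio k = n₂/n₁ = 1.5, Var(x̄₁−x̄₂) = σ²(1/n₁ + 1/(k·n₁)) = σ²·(k+1)/(k·n₁).
So n₁ = (1 + 1/k)·((z_{α/2} + z_β)/d)² = 1.667 × (3.418/0.81)².
n₁ = 1.667 × 17.81 = 29.7.
Round up: n₁ = 30, giving n₂ = 1.5 × 30 = 45.

n₁ = 30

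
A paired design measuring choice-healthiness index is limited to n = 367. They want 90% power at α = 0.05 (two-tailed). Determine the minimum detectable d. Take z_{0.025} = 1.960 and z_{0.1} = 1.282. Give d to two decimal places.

For a single sample (or paired design) of n = 367: d_min = (z_{α/2} + z_β)/√n.
z-sum = 1.960 + 1.282 = 3.242.
d_min = 3.242 / √367 = 3.242 / 19.157 = 0.169.

d_min ≈ 0.17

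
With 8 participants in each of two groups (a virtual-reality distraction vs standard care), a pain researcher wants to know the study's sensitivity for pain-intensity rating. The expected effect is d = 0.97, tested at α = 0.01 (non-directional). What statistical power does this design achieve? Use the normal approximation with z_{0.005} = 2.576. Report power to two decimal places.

For two equal groups, power = Φ(d·√(n/2) − z_{α/2}).
d·√(n/2) = 0.97 × √(8/2) = 0.97 × 2.000 = 1.940.
z_β = 1.940 − 2.576 = -0.636.
Power = Φ(-0.636) = 0.262.

power ≈ 0.26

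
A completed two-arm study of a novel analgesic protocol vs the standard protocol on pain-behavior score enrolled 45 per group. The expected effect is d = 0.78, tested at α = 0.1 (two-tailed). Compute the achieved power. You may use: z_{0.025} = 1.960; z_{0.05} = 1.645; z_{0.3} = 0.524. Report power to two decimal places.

For two equal groups, power = Φ(d·√(n/2) − z_{α/2}).
d·√(n/2) = 0.78 × √(45/2) = 0.78 × 4.743 = 3.700.
z_β = 3.700 − 1.645 = 2.055.
Power = Φ(2.055) = 0.980.

power ≈ 0.98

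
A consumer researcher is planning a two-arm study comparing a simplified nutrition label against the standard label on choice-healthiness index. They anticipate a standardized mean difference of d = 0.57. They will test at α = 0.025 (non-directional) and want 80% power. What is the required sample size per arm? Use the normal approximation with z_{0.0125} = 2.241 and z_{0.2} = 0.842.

n = 59 per group

For two independent groups with equal n: n = 2·((z_{α/2} + z_β) / d)².
z_{α/2} + z_β = 2.241 + 0.842 = 3.083.
n = 2 × (3.083 / 0.57)² = 2 × 5.409² = 2 × 29.25 = 58.5.
Round up to the next whole participant.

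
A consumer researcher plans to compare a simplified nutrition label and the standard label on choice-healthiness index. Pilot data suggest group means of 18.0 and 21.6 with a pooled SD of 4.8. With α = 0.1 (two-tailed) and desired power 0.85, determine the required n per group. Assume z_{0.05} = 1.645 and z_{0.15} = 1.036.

Cohen's d = |M₁ − M₂| / SD_pooled = |18.0 − 21.6| / 4.8 = 3.6 / 4.8 = 0.750.
For two independent groups with equal n: n = 2·((z_{α/2} + z_β) / d)².
z_{α/2} + z_β = 1.645 + 1.036 = 2.681.
n = 2 × (2.681 / 0.750)² = 2 × 3.575² = 2 × 12.78 = 25.6.
Round up to the next whole participant.

n = 26 per group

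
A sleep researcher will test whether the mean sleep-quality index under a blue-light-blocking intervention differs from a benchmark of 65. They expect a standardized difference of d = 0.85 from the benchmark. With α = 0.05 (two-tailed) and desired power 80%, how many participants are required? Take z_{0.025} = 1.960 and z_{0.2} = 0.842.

n = 11

For a one-sample test: n = ((z_{α/2} + z_β) / d)².
z_{α/2} + z_β = 1.960 + 0.842 = 2.802.
n = (2.802 / 0.85)² = 3.296² = 10.87.
Round up.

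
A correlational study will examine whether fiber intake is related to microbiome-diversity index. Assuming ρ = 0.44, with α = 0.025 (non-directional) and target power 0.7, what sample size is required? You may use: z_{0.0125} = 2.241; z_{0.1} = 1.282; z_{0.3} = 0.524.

n = 38

Fisher's z: C = ½·ln((1+r)/(1−r)) = ½·ln(2.5714) = 0.4722.
n = ((z_{α/2} + z_β)/C)² + 3.
(2.241 + 0.524) / 0.4722 = 2.765 / 0.4722 = 5.856.
n = 5.856² + 3 = 34.29 + 3 = 37.3.
Round up.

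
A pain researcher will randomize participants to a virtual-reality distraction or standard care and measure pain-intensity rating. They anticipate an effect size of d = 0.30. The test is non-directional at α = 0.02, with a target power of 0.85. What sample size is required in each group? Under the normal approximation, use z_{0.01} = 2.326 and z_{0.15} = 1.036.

n = 252 per group

For two independent groups with equal n: n = 2·((z_{α/2} + z_β) / d)².
z_{α/2} + z_β = 2.326 + 1.036 = 3.362.
n = 2 × (3.362 / 0.30)² = 2 × 11.207² = 2 × 125.59 = 251.2.
Round up to the next whole participant.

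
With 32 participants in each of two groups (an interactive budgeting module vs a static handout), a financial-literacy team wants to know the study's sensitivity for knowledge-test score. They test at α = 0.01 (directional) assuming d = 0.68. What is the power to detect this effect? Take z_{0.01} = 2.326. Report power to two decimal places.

power ≈ 0.65

For two equal groups, power = Φ(d·√(n/2) − z_{α}).
d·√(n/2) = 0.68 × √(32/2) = 0.68 × 4.000 = 2.720.
z_β = 2.720 − 2.326 = 0.394.
Power = Φ(0.394) = 0.653.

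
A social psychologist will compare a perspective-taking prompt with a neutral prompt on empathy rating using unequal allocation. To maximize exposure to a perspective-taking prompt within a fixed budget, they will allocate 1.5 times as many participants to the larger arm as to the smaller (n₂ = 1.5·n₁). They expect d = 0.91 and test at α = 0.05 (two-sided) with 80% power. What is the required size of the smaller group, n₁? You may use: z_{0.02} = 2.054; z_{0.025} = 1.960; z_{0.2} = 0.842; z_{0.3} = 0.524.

n₁ = 16

With allocation ratio k = n₂/n₁ = 1.5, Var(x̄₁−x̄₂) = σ²(1/n₁ + 1/(k·n₁)) = σ²·(k+1)/(k·n₁).
So n₁ = (1 + 1/k)·((z_{α/2} + z_β)/d)² = 1.667 × (2.802/0.91)².
n₁ = 1.667 × 9.48 = 15.8.
Round up: n₁ = 16, giving n₂ = 1.5 × 16 = 24.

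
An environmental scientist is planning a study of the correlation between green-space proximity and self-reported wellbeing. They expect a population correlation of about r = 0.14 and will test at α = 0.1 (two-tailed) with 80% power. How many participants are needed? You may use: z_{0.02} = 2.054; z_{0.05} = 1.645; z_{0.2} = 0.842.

Fisher's z: C = ½·ln((1+r)/(1−r)) = ½·ln(1.3256) = 0.1409.
n = ((z_{α/2} + z_β)/C)² + 3.
(1.645 + 0.842) / 0.1409 = 2.487 / 0.1409 = 17.651.
n = 17.651² + 3 = 311.55 + 3 = 314.6.
Round up.

n = 315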